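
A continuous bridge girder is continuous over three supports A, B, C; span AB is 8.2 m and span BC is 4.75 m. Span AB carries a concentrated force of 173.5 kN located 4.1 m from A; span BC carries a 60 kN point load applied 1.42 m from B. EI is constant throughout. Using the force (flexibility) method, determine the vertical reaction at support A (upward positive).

Take M_B as the redundant. Released structure: two simple spans AB and BC with a hinge at B.
End slopes at the hinge B, treating each span as simply supported:
  span AB: point load 173.5 at a = 4.1: Pab(L + a)/(6LEI) = 729.1/EI
  span BC: point load 60 at a = 1.42: Pab(L + b)/(6LEI) = 80.44/EI
  relative rotation θ_0 = (729.1 + 80.44)/EI = 809.6/EI
A unit hogging moment at B produces rotation L₁/(3EI) + L₂/(3EI) = 4.317/EI.
Compatibility: M_B·(L₁+L₂)/(3EI) = θ_0, giving M_B = 187.5 kN·m (hogging).
Span AB, ΣM about A with M_B applied at B: R_B^{AB}·8.2 = 711.4 + 187.5, so R_B^{AB} = 109.6 kN and R_A = 173.5 − 109.6 = 63.88 kN.

R_A = 63.88 kN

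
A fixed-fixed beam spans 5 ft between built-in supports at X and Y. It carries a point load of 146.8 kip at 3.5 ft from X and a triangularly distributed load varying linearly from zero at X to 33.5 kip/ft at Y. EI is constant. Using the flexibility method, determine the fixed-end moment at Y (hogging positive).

M_Y = 149.8 kip·ft

Take the two fixed-end moments M_X, M_Y as redundants; the released structure is the simple span XY.
On the primary (simply-supported) span, the end slopes from the loading are:
  at X: point load 146.8 at a = 3.5: Pab(L + b)/(6LEI) = 167/EI
  at Y: point load 146.8 at a = 3.5: Pab(L + a)/(6LEI) = 218.4/EI
  at X: triangular load, peak 33.5: 7w₀L³/(360EI) = 81.42/EI
  at Y: triangular load, peak 33.5: w₀L³/(45EI) = 93.06/EI
  θ_X0 = 248.4/EI,  θ_Y0 = 311.4/EI
Flexibility coefficients: a unit moment at one end gives L/(3EI) there and L/(6EI) at the far end, so f₁₁ = f₂₂ = 1.667/EI and f₁₂ = f₂₁ = 0.8333/EI.
Compatibility — zero rotation at each built-in end:
  1.667 M_X + 0.8333 M_Y = 248.4
  0.8333 M_X + 1.667 M_Y = 311.4
Solving the pair gives M_X = 74.16 kip·ft and M_Y = 149.8 kip·ft (hogging).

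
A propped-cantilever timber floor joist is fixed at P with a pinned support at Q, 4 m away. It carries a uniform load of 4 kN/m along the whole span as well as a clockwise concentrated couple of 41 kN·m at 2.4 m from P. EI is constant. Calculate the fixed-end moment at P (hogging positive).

M_P = -2.66 kN·m

Take the reaction at Q as the redundant and release it; the primary structure is a cantilever fixed at P.
Free-end deflection of the primary structure under the applied loading (downward +):
  UDL 4: wL⁴/(8EI) = 128/EI
  clockwise couple 41 at a = 2.4: M₀a(2L − a)/(2EI) = 275.5/EI
  δ_0 = 403.5/EI
Tip deflection under a unit load at Q: L³/(3EI) = 21.33/EI.
Compatibility at Q: δ_0 − R_Q·δ_{QQ} = 0, so R_Q = 403.5/21.33 = 18.91 kN.
Moment equilibrium about P: M_P = Σ(load moments about P) − R_Q·L = 73 − 18.91×4 = -2.66 kN·m.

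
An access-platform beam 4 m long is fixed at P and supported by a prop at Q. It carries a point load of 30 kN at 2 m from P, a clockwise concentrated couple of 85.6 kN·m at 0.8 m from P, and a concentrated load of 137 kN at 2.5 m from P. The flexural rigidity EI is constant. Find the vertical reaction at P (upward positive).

R_P = 82.52 kN

Choose R_Q as the redundant. The primary structure is the cantilever fixed at P.
Primary-structure tip deflection at Q by superposition:
  point load 30 at a = 2: Pa²(3L − a)/(6EI) = 200/EI
  clockwise couple 85.6 at a = 0.8: M₀a(2L − a)/(2EI) = 246.5/EI
  point load 137 at a = 2.5: Pa²(3L − a)/(6EI) = 1356/EI
  δ_0 = 1802/EI
Tip deflection under a unit load at Q: L³/(3EI) = 21.33/EI.
The prop prevents deflection at Q: R_Q = δ_0/δ_{QQ} = 1802/21.33 = 84.48 kN.
Vertical equilibrium: R_P = ΣP − R_Q = 167 − 84.48 = 82.52 kN.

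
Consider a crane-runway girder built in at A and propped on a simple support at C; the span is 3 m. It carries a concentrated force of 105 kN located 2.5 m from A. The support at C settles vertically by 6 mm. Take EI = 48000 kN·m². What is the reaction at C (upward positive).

R_C = 46.99 kN

Remove the prop at C; the released (primary) structure is a cantilever built in at A.
Deflection at C on the released cantilever, summing each load's contribution:
  point load 105 at a = 2.5: Pa²(3L − a)/(6EI) = 710.9/EI
Tip deflection under a unit load at C: L³/(3EI) = 9/EI.
With EI = 48000 kN·m²: δ_0 = 0.014811 m and δ_{CC} = 0.000188 m/kN.
Compatibility — the beam at C must follow the support down by 0.006 m: δ_0 − R_C·δ_{CC} = 0.006, so R_C = (0.014811 − 0.006)/0.000188 = 46.99 kN.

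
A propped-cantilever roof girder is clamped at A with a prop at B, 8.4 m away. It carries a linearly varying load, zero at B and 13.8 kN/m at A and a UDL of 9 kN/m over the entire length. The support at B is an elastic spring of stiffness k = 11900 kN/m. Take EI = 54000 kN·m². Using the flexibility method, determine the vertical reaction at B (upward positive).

Take the reaction at B as the redundant and release it; the primary structure is a cantilever fixed at A.
Deflection at B on the released cantilever, summing each load's contribution:
  triangular load, peak 13.8 at the fixed end: w₀L⁴/(30EI) = 2290/EI
  UDL 9: wL⁴/(8EI) = 5601/EI
  δ_0 = 7891/EI
Tip deflection under a unit load at B: L³/(3EI) = 197.6/EI.
With EI = 54000 kN·m²: δ_0 = 0.14613 m and δ_{BB} = 0.003659 m/kN.
Compatibility — the spring shortens by R_B/k under the reaction it provides: δ_0 − R_B·δ_{BB} = R_B/k. With 1/k = 0.000084 m/kN, R_B = δ_0 / (δ_{BB} + 1/k) = 0.14613 / (0.003659 + 0.000084) = 39.05 kN.

R_B = 39.05 kN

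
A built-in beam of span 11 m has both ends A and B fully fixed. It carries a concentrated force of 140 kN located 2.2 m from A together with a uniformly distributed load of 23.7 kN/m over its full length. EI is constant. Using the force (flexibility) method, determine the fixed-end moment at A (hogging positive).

M_A = 436.1 kN·m

Take the two fixed-end moments M_A, M_B as redundants; the released structure is the simple span AB.
On the primary (simply-supported) span, the end slopes from the loading are:
  at A: point load 140 at a = 2.2: Pab(L + b)/(6LEI) = 813.1/EI
  at B: point load 140 at a = 2.2: Pab(L + a)/(6LEI) = 542.1/EI
  at A: UDL 23.7: wL³/(24EI) = 1314/EI
  at B: UDL 23.7: wL³/(24EI) = 1314/EI
  θ_A0 = 2127/EI,  θ_B0 = 1856/EI
Flexibility coefficients: a unit moment at one end gives L/(3EI) there and L/(6EI) at the far end, so f₁₁ = f₂₂ = 3.667/EI and f₁₂ = f₂₁ = 1.833/EI.
Compatibility — zero rotation at each built-in end:
  3.667 M_A + 1.833 M_B = 2127
  1.833 M_A + 3.667 M_B = 1856
Solving the pair gives M_A = 436.1 kN·m and M_B = 288.3 kN·m (hogging).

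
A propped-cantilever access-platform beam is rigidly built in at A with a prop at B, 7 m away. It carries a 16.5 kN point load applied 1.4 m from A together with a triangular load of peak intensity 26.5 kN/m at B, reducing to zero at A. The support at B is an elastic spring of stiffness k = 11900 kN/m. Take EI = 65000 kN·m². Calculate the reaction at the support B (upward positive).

Choose R_B as the redundant. The primary structure is the cantilever fixed at A.
Downward deflection at the released point B due to the loads:
  point load 16.5 at a = 1.4: Pa²(3L − a)/(6EI) = 105.6/EI
  triangular load, peak 26.5 at the free end: 11w₀L⁴/(120EI) = 5832/EI
  δ_0 = 5938/EI
Tip deflection under a unit load at B: L³/(3EI) = 114.3/EI.
With EI = 65000 kN·m²: δ_0 = 0.091355 m and δ_{BB} = 0.001759 m/kN.
Compatibility — the spring shortens by R_B/k under the reaction it provides: δ_0 − R_B·δ_{BB} = R_B/k. With 1/k = 0.000084 m/kN, R_B = δ_0 / (δ_{BB} + 1/k) = 0.091355 / (0.001759 + 0.000084) = 49.57 kN.

R_B = 49.57 kN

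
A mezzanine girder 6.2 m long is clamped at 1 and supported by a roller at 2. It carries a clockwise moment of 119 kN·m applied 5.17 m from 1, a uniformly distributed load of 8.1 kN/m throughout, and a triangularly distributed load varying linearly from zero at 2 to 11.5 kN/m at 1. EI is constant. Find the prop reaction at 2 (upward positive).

R_2 = 53.96 kN

Take the reaction at 2 as the redundant and release it; the primary structure is a cantilever fixed at 1.
Primary-structure tip deflection at 2 by superposition:
  clockwise couple 119 at a = 5.17: M₀a(2L − a)/(2EI) = 2224/EI
  UDL 8.1: wL⁴/(8EI) = 1496/EI
  triangular load, peak 11.5 at the fixed end: w₀L⁴/(30EI) = 566.4/EI
  δ_0 = 4287/EI
Flexibility coefficient — unit upward force at 2: δ_{22} = L³/(3EI) = 79.44/EI.
Compatibility at 2: δ_0 − R_2·δ_{22} = 0, so R_2 = 4287/79.44 = 53.96 kN.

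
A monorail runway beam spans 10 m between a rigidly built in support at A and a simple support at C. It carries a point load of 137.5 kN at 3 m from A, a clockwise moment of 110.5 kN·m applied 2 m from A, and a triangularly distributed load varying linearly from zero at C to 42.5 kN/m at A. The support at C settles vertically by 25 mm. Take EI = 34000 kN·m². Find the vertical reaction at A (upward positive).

Choose R_C as the redundant. The primary structure is the cantilever fixed at A.
Primary-structure tip deflection at C by superposition:
  point load 137.5 at a = 3: Pa²(3L − a)/(6EI) = 5569/EI
  clockwise couple 110.5 at a = 2: M₀a(2L − a)/(2EI) = 1989/EI
  triangular load, peak 42.5 at the fixed end: w₀L⁴/(30EI) = 14167/EI
  δ_0 = 21724/EI
Flexibility coefficient — unit upward force at C: δ_{CC} = L³/(3EI) = 333.3/EI.
With EI = 34000 kN·m²: δ_0 = 0.63895 m and δ_{CC} = 0.009804 m/kN.
Compatibility — the beam at C must follow the support down by 0.025 m: δ_0 − R_C·δ_{CC} = 0.025, so R_C = (0.63895 − 0.025)/0.009804 = 62.62 kN.
Vertical equilibrium: R_A = ΣP − R_C = 350 − 62.62 = 287.4 kN.

R_A = 287.4 kN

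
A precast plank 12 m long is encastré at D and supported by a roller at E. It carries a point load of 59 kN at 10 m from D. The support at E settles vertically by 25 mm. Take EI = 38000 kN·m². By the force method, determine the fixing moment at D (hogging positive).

M_D = 77.15 kN·m

Choose R_E as the redundant. The primary structure is the cantilever fixed at D.
Primary-structure tip deflection at E by superposition:
  point load 59 at a = 10: Pa²(3L − a)/(6EI) = 25567/EI
Tip deflection under a unit load at E: L³/(3EI) = 576/EI.
With EI = 38000 kN·m²: δ_0 = 0.67281 m and δ_{EE} = 0.015158 m/kN.
Compatibility — the beam at E must follow the support down by 0.025 m: δ_0 − R_E·δ_{EE} = 0.025, so R_E = (0.67281 − 0.025)/0.015158 = 42.74 kN.
Moment equilibrium about D: M_D = Σ(load moments about D) − R_E·L = 590 − 42.74×12 = 77.15 kN·m.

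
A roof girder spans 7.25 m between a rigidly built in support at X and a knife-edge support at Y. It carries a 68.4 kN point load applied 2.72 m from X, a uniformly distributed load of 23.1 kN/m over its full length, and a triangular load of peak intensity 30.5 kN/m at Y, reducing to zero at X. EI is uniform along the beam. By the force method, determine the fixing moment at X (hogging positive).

Choose R_Y as the redundant. The primary structure is the cantilever fixed at X.
Primary-structure tip deflection at Y by superposition:
  point load 68.4 at a = 2.72: Pa²(3L − a)/(6EI) = 1605/EI
  UDL 23.1: wL⁴/(8EI) = 7978/EI
  triangular load, peak 30.5 at the free end: 11w₀L⁴/(120EI) = 7724/EI
  δ_0 = 17307/EI
Flexibility coefficient — unit upward force at Y: δ_{YY} = L³/(3EI) = 127/EI.
Compatibility at Y: δ_0 − R_Y·δ_{YY} = 0, so R_Y = 17307/127 = 136.2 kN.
Moment equilibrium about X: M_X = Σ(load moments about X) − R_Y·L = 1328 − 136.2×7.25 = 339.7 kN·m.

M_X = 339.7 kN·m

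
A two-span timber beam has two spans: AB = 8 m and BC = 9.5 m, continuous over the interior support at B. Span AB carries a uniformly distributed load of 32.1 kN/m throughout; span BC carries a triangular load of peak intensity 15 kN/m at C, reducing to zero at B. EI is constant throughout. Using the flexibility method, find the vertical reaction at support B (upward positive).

R_B = 189.1 kN

Insert a hinge at B; M_B is the redundant, and each span becomes simply supported.
End slopes at the hinge B, treating each span as simply supported:
  span AB: UDL 32.1: wL³/(24EI) = 684.8/EI
  span BC: triangular load, peak 15: 7w₀L³/(360EI) = 250.1/EI
  relative rotation θ_0 = (684.8 + 250.1)/EI = 934.9/EI
A unit hogging moment at B produces rotation L₁/(3EI) + L₂/(3EI) = 5.833/EI.
Slope continuity at B: θ_0 = M_B·5.833/EI, so M_B = 934.9/5.833 = 160.3 kN·m (hogging).
Span AB, ΣM about A with M_B applied at B: R_B^{AB}·8 = 1027 + 160.3, so R_B^{AB} = 148.4 kN and R_A = 256.8 − 148.4 = 108.4 kN.
Span BC, ΣM about C: R_B^{BC}·9.5 = 225.6 + 160.3, so R_B^{BC} = 40.62 kN and R_C = 71.25 − 40.62 = 30.63 kN.
R_B = 148.4 + 40.62 = 189.1 kN.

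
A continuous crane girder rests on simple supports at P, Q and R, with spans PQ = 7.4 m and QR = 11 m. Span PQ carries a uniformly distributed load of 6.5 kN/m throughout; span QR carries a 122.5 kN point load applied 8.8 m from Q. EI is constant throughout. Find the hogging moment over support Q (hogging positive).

Release continuity at Q by inserting a hinge; the redundant is the internal moment M_Q. The primary structure is two simply-supported spans PQ and QR.
Rotations at Q on the released spans (each span's end-slope, ×1/EI):
  span PQ: UDL 6.5: wL³/(24EI) = 109.7/EI
  span QR: point load 122.5 at a = 8.8: Pab(L + b)/(6LEI) = 474.3/EI
  relative rotation θ_0 = (109.7 + 474.3)/EI = 584.1/EI
A unit hogging moment at Q produces rotation L₁/(3EI) + L₂/(3EI) = 6.133/EI.
Slope continuity at Q: θ_0 = M_Q·6.133/EI, so M_Q = 584.1/6.133 = 95.23 kN·m (hogging).

M_Q = 95.23 kN·m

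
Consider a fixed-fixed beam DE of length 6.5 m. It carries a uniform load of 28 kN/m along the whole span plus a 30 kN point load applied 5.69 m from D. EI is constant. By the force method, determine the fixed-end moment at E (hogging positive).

M_E = 117.2 kN·m

Release both end moments; the primary structure is a simply-supported span DE with redundants M_D and M_E.
Simple-span end rotations at D and E under the given loads:
  at D: UDL 28: wL³/(24EI) = 320.4/EI
  at E: UDL 28: wL³/(24EI) = 320.4/EI
  at D: point load 30 at a = 5.69: Pab(L + b)/(6LEI) = 25.92/EI
  at E: point load 30 at a = 5.69: Pab(L + a)/(6LEI) = 43.22/EI
  θ_D0 = 346.3/EI,  θ_E0 = 363.6/EI
Flexibility coefficients: a unit moment at one end gives L/(3EI) there and L/(6EI) at the far end, so f₁₁ = f₂₂ = 2.167/EI and f₁₂ = f₂₁ = 1.083/EI.
Compatibility — zero rotation at each built-in end:
  2.167 M_D + 1.083 M_E = 346.3
  1.083 M_D + 2.167 M_E = 363.6
Solving the pair gives M_D = 101.2 kN·m and M_E = 117.2 kN·m (hogging).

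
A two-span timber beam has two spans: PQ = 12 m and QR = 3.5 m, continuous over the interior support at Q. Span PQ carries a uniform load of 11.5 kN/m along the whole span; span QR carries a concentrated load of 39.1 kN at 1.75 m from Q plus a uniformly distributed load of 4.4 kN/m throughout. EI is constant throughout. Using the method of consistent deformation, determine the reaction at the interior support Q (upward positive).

Release continuity at Q by inserting a hinge; the redundant is the internal moment M_Q. The primary structure is two simply-supported spans PQ and QR.
Rotations at Q on the released spans (each span's end-slope, ×1/EI):
  span PQ: UDL 11.5: wL³/(24EI) = 828/EI
  span QR: point load 39.1 at a = 1.75: Pab(L + b)/(6LEI) = 29.94/EI
  span QR: UDL 4.4: wL³/(24EI) = 7.86/EI
  relative rotation θ_0 = (828 + 37.8)/EI = 865.8/EI
A unit hogging moment at Q produces rotation L₁/(3EI) + L₂/(3EI) = 5.167/EI.
Compatibility: M_Q·(L₁+L₂)/(3EI) = θ_0, giving M_Q = 167.6 kN·m (hogging).
Span PQ, ΣM about P with M_Q applied at Q: R_Q^{PQ}·12 = 828 + 167.6, so R_Q^{PQ} = 82.96 kN and R_P = 138 − 82.96 = 55.04 kN.
Span QR, ΣM about R: R_Q^{QR}·3.5 = 95.38 + 167.6, so R_Q^{QR} = 75.13 kN and R_R = 54.5 − 75.13 = -20.63 kN.
R_Q = 82.96 + 75.13 = 158.1 kN.

R_Q = 158.1 kN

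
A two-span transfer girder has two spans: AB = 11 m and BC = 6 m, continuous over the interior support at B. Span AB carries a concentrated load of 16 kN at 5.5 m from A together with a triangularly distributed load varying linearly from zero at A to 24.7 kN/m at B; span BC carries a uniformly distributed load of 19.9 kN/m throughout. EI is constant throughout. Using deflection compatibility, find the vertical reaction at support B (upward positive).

R_B = 205.1 kN

Take M_B as the redundant. Released structure: two simple spans AB and BC with a hinge at B.
Rotations at B on the released spans (each span's end-slope, ×1/EI):
  span AB: point load 16 at a = 5.5: Pab(L + a)/(6LEI) = 121/EI
  span AB: triangular load, peak 24.7: w₀L³/(45EI) = 730.6/EI
  span BC: UDL 19.9: wL³/(24EI) = 179.1/EI
  relative rotation θ_0 = (851.6 + 179.1)/EI = 1031/EI
A unit hogging moment at B produces rotation L₁/(3EI) + L₂/(3EI) = 5.667/EI.
Compatibility: M_B·(L₁+L₂)/(3EI) = θ_0, giving M_B = 181.9 kN·m (hogging).
Span AB, ΣM about A with M_B applied at B: R_B^{AB}·11 = 1084 + 181.9, so R_B^{AB} = 115.1 kN and R_A = 151.8 − 115.1 = 36.75 kN.
Span BC, ΣM about C: R_B^{BC}·6 = 358.2 + 181.9, so R_B^{BC} = 90.01 kN and R_C = 119.4 − 90.01 = 29.39 kN.
R_B = 115.1 + 90.01 = 205.1 kN.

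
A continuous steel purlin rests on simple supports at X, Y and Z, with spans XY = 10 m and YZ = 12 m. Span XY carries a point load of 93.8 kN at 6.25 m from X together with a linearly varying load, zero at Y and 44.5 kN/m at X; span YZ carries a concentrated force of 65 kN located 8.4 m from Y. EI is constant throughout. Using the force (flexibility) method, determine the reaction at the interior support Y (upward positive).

R_Y = 199.5 kN

Insert a hinge at Y; M_Y is the redundant, and each span becomes simply supported.
Rotations at Y on the released spans (each span's end-slope, ×1/EI):
  span XY: point load 93.8 at a = 6.25: Pab(L + a)/(6LEI) = 595.4/EI
  span XY: triangular load, peak 44.5: 7w₀L³/(360EI) = 865.3/EI
  span YZ: point load 65 at a = 8.4: Pab(L + b)/(6LEI) = 425.9/EI
  relative rotation θ_0 = (1461 + 425.9)/EI = 1887/EI
A unit hogging moment at Y produces rotation L₁/(3EI) + L₂/(3EI) = 7.333/EI.
Slope continuity at Y: θ_0 = M_Y·7.333/EI, so M_Y = 1887/7.333 = 257.3 kN·m (hogging).
Span XY, ΣM about X with M_Y applied at Y: R_Y^{XY}·10 = 1328 + 257.3, so R_Y^{XY} = 158.5 kN and R_X = 316.3 − 158.5 = 157.8 kN.
Span YZ, ΣM about Z: R_Y^{YZ}·12 = 234 + 257.3, so R_Y^{YZ} = 40.94 kN and R_Z = 65 − 40.94 = 24.06 kN.
R_Y = 158.5 + 40.94 = 199.5 kN.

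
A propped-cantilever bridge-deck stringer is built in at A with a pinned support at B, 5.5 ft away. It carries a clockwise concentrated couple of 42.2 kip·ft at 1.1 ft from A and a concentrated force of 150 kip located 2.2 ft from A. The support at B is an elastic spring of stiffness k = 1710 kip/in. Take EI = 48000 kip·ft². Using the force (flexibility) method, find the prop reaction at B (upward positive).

R_B = 33.91 kip

Choose R_B as the redundant. The primary structure is the cantilever fixed at A.
Primary-structure tip deflection at B by superposition:
  clockwise couple 42.2 at a = 1.1: M₀a(2L − a)/(2EI) = 229.8/EI
  point load 150 at a = 2.2: Pa²(3L − a)/(6EI) = 1730/EI
  δ_0 = 1960/EI
Flexibility coefficient — unit upward force at B: δ_{BB} = L³/(3EI) = 55.46/EI.
With EI = 48000 kip·ft²: δ_0 = 0.040835 ft and δ_{BB} = 0.001155 ft/kip.
Compatibility — the spring shortens by R_B/k under the reaction it provides: δ_0 − R_B·δ_{BB} = R_B/k. With 1/k = 1/(1710×12) ft/kip = 0.000049 ft/kip, R_B = δ_0 / (δ_{BB} + 1/k) = 0.040835 / (0.001155 + 0.000049) = 33.91 kip.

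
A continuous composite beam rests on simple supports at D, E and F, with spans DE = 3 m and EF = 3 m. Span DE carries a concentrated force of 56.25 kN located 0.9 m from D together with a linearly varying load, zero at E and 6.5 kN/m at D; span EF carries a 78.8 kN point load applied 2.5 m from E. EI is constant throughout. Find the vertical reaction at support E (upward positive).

Take M_E as the redundant. Released structure: two simple spans DE and EF with a hinge at E.
Rotations at E on the released spans (each span's end-slope, ×1/EI):
  span DE: point load 56.25 at a = 0.9: Pab(L + a)/(6LEI) = 23.03/EI
  span DE: triangular load, peak 6.5: 7w₀L³/(360EI) = 3.413/EI
  span EF: point load 78.8 at a = 2.5: Pab(L + b)/(6LEI) = 19.15/EI
  relative rotation θ_0 = (26.45 + 19.15)/EI = 45.6/EI
A unit hogging moment at E produces rotation L₁/(3EI) + L₂/(3EI) = 2/EI.
Slope continuity at E: θ_0 = M_E·2/EI, so M_E = 45.6/2 = 22.8 kN·m (hogging).
Span DE, ΣM about D with M_E applied at E: R_E^{DE}·3 = 60.38 + 22.8, so R_E^{DE} = 27.72 kN and R_D = 66 − 27.72 = 38.28 kN.
Span EF, ΣM about F: R_E^{EF}·3 = 39.4 + 22.8, so R_E^{EF} = 20.73 kN and R_F = 78.8 − 20.73 = 58.07 kN.
R_E = 27.72 + 20.73 = 48.46 kN.

R_E = 48.46 kN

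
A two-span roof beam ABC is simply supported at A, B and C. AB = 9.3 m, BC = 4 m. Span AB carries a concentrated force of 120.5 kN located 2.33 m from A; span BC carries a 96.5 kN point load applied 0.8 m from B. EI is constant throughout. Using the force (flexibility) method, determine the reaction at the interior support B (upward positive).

R_B = 146.3 kN

Insert a hinge at B; M_B is the redundant, and each span becomes simply supported.
Discontinuity in slope at B on the released structure — sum the simple-span end rotations:
  span AB: point load 120.5 at a = 2.33: Pab(L + a)/(6LEI) = 407.9/EI
  span BC: point load 96.5 at a = 0.8: Pab(L + b)/(6LEI) = 74.11/EI
  relative rotation θ_0 = (407.9 + 74.11)/EI = 482/EI
A unit hogging moment at B produces rotation L₁/(3EI) + L₂/(3EI) = 4.433/EI.
Slope continuity at B: θ_0 = M_B·4.433/EI, so M_B = 482/4.433 = 108.7 kN·m (hogging).
Span AB, ΣM about A with M_B applied at B: R_B^{AB}·9.3 = 280.8 + 108.7, so R_B^{AB} = 41.88 kN and R_A = 120.5 − 41.88 = 78.62 kN.
Span BC, ΣM about C: R_B^{BC}·4 = 308.8 + 108.7, so R_B^{BC} = 104.4 kN and R_C = 96.5 − 104.4 = -7.879 kN.
R_B = 41.88 + 104.4 = 146.3 kN.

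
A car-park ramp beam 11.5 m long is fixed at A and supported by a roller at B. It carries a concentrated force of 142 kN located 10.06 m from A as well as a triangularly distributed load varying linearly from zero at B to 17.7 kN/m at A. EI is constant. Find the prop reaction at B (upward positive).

R_B = 135.8 kN

Release the roller at B. Primary structure: cantilever fixed at A.
Deflection at B on the released cantilever, summing each load's contribution:
  point load 142 at a = 10.06: Pa²(3L − a)/(6EI) = 58538/EI
  triangular load, peak 17.7 at the fixed end: w₀L⁴/(30EI) = 10319/EI
  δ_0 = 68857/EI
Tip deflection under a unit load at B: L³/(3EI) = 507/EI.
Compatibility at B: δ_0 − R_B·δ_{BB} = 0, so R_B = 68857/507 = 135.8 kN.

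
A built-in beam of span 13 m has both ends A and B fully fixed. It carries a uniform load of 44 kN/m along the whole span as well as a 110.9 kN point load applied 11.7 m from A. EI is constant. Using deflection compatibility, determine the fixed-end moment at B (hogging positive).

M_B = 736.4 kN·m

Release both end moments; the primary structure is a simply-supported span AB with redundants M_A and M_B.
On the primary (simply-supported) span, the end slopes from the loading are:
  at A: UDL 44: wL³/(24EI) = 4028/EI
  at B: UDL 44: wL³/(24EI) = 4028/EI
  at A: point load 110.9 at a = 11.7: Pab(L + b)/(6LEI) = 309.2/EI
  at B: point load 110.9 at a = 11.7: Pab(L + a)/(6LEI) = 534.1/EI
  θ_A0 = 4337/EI,  θ_B0 = 4562/EI
Flexibility coefficients: a unit moment at one end gives L/(3EI) there and L/(6EI) at the far end, so f₁₁ = f₂₂ = 4.333/EI and f₁₂ = f₂₁ = 2.167/EI.
Compatibility — zero rotation at each built-in end:
  4.333 M_A + 2.167 M_B = 4337
  2.167 M_A + 4.333 M_B = 4562
Solving the pair gives M_A = 632.6 kN·m and M_B = 736.4 kN·m (hogging).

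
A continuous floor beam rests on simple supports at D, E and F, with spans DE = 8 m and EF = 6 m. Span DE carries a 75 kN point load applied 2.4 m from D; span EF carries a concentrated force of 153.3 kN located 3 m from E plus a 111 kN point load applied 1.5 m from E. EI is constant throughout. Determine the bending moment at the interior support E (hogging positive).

Take M_E as the redundant. Released structure: two simple spans DE and EF with a hinge at E.
End slopes at the hinge E, treating each span as simply supported:
  span DE: point load 75 at a = 2.4: Pab(L + a)/(6LEI) = 218.4/EI
  span EF: point load 153.3 at a = 3: Pab(L + b)/(6LEI) = 344.9/EI
  span EF: point load 111 at a = 1.5: Pab(L + b)/(6LEI) = 218.5/EI
  relative rotation θ_0 = (218.4 + 563.5)/EI = 781.9/EI
A unit hogging moment at E produces rotation L₁/(3EI) + L₂/(3EI) = 4.667/EI.
Slope continuity at E: θ_0 = M_E·4.667/EI, so M_E = 781.9/4.667 = 167.5 kN·m (hogging).

M_E = 167.5 kN·m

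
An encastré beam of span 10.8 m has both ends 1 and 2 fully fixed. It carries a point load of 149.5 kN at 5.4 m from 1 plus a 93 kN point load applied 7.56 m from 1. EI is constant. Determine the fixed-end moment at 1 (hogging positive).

M_1 = 265.1 kN·m

Take the two fixed-end moments M_1, M_2 as redundants; the released structure is the simple span 12.
Simple-span end rotations at 1 and 2 under the given loads:
  at 1: point load 149.5 at a = 5.4: Pab(L + b)/(6LEI) = 1090/EI
  at 2: point load 149.5 at a = 5.4: Pab(L + a)/(6LEI) = 1090/EI
  at 1: point load 93 at a = 7.56: Pab(L + b)/(6LEI) = 493.6/EI
  at 2: point load 93 at a = 7.56: Pab(L + a)/(6LEI) = 645.4/EI
  θ_10 = 1583/EI,  θ_20 = 1735/EI
Flexibility coefficients: a unit moment at one end gives L/(3EI) there and L/(6EI) at the far end, so f₁₁ = f₂₂ = 3.6/EI and f₁₂ = f₂₁ = 1.8/EI.
Compatibility — zero rotation at each built-in end:
  3.6 M_1 + 1.8 M_2 = 1583
  1.8 M_1 + 3.6 M_2 = 1735
Solving the pair gives M_1 = 265.1 kN·m and M_2 = 349.5 kN·m (hogging).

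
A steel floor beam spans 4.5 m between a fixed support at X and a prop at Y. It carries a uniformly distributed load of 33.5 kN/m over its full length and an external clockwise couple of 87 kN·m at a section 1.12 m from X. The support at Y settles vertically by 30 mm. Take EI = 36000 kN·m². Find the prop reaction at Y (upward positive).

R_Y = 33.61 kN

Choose R_Y as the redundant. The primary structure is the cantilever fixed at X.
Primary-structure tip deflection at Y by superposition:
  UDL 33.5: wL⁴/(8EI) = 1717/EI
  clockwise couple 87 at a = 1.12: M₀a(2L − a)/(2EI) = 383.9/EI
  δ_0 = 2101/EI
Tip deflection under a unit load at Y: L³/(3EI) = 30.38/EI.
With EI = 36000 kN·m²: δ_0 = 0.058363 m and δ_{YY} = 0.000844 m/kN.
Compatibility — the beam at Y must follow the support down by 0.03 m: δ_0 − R_Y·δ_{YY} = 0.03, so R_Y = (0.058363 − 0.03)/0.000844 = 33.61 kN.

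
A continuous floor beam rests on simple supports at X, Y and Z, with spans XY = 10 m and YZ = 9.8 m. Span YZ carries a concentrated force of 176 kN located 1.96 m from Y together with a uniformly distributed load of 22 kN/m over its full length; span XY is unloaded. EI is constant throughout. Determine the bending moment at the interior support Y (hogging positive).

M_Y = 253.7 kN·m

Take M_Y as the redundant. Released structure: two simple spans XY and YZ with a hinge at Y.
Discontinuity in slope at Y on the released structure — sum the simple-span end rotations:
  span YZ: point load 176 at a = 1.96: Pab(L + b)/(6LEI) = 811.3/EI
  span YZ: UDL 22: wL³/(24EI) = 862.8/EI
  relative rotation θ_0 = (0 + 1674)/EI = 1674/EI
A unit hogging moment at Y produces rotation L₁/(3EI) + L₂/(3EI) = 6.6/EI.
Compatibility: M_Y·(L₁+L₂)/(3EI) = θ_0, giving M_Y = 253.7 kN·m (hogging).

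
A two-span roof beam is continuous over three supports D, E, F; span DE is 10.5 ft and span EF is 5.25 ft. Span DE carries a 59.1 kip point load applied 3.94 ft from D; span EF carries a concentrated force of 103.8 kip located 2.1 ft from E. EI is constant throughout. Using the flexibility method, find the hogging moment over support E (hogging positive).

M_E = 101.6 kip·ft

Release continuity at E by inserting a hinge; the redundant is the internal moment M_E. The primary structure is two simply-supported spans DE and EF.
Discontinuity in slope at E on the released structure — sum the simple-span end rotations:
  span DE: point load 59.1 at a = 3.94: Pab(L + a)/(6LEI) = 350.1/EI
  span EF: point load 103.8 at a = 2.1: Pab(L + b)/(6LEI) = 183.1/EI
  relative rotation θ_0 = (350.1 + 183.1)/EI = 533.2/EI
A unit hogging moment at E produces rotation L₁/(3EI) + L₂/(3EI) = 5.25/EI.
Slope continuity at E: θ_0 = M_E·5.25/EI, so M_E = 533.2/5.25 = 101.6 kip·ft (hogging).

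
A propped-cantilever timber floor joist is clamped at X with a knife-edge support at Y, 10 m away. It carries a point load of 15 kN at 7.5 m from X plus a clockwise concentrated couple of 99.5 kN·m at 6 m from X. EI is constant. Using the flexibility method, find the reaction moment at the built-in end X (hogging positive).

M_X = -8.292 kN·m

Remove the prop at Y; the released (primary) structure is a cantilever built in at X.
Downward deflection at the released point Y due to the loads:
  point load 15 at a = 7.5: Pa²(3L − a)/(6EI) = 3164/EI
  clockwise couple 99.5 at a = 6: M₀a(2L − a)/(2EI) = 4179/EI
  δ_0 = 7343/EI
Tip deflection under a unit load at Y: L³/(3EI) = 333.3/EI.
Compatibility at Y: δ_0 − R_Y·δ_{YY} = 0, so R_Y = 7343/333.3 = 22.03 kN.
Moment equilibrium about X: M_X = Σ(load moments about X) − R_Y·L = 212 − 22.03×10 = -8.292 kN·m.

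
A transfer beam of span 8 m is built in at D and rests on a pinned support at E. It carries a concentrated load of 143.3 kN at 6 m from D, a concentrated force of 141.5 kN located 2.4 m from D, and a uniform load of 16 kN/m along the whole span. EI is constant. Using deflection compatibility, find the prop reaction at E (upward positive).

Remove the prop at E; the released (primary) structure is a cantilever built in at D.
Deflection at E on the released cantilever, summing each load's contribution:
  point load 143.3 at a = 6: Pa²(3L − a)/(6EI) = 15476/EI
  point load 141.5 at a = 2.4: Pa²(3L − a)/(6EI) = 2934/EI
  UDL 16: wL⁴/(8EI) = 8192/EI
  δ_0 = 26603/EI
Tip deflection under a unit load at E: L³/(3EI) = 170.7/EI.
Compatibility at E: δ_0 − R_E·δ_{EE} = 0, so R_E = 26603/170.7 = 155.9 kN.

R_E = 155.9 kN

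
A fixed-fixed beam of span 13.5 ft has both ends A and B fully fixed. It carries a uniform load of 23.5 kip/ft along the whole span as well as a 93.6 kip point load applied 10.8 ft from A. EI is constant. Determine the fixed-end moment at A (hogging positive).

M_A = 397.3 kip·ft

Release both end moments; the primary structure is a simply-supported span AB with redundants M_A and M_B.
Simple-span end rotations at A and B under the given loads:
  at A: UDL 23.5: wL³/(24EI) = 2409/EI
  at B: UDL 23.5: wL³/(24EI) = 2409/EI
  at A: point load 93.6 at a = 10.8: Pab(L + b)/(6LEI) = 545.9/EI
  at B: point load 93.6 at a = 10.8: Pab(L + a)/(6LEI) = 818.8/EI
  θ_A0 = 2955/EI,  θ_B0 = 3228/EI
Flexibility coefficients: a unit moment at one end gives L/(3EI) there and L/(6EI) at the far end, so f₁₁ = f₂₂ = 4.5/EI and f₁₂ = f₂₁ = 2.25/EI.
Compatibility — zero rotation at each built-in end:
  4.5 M_A + 2.25 M_B = 2955
  2.25 M_A + 4.5 M_B = 3228
Solving the pair gives M_A = 397.3 kip·ft and M_B = 518.6 kip·ft (hogging).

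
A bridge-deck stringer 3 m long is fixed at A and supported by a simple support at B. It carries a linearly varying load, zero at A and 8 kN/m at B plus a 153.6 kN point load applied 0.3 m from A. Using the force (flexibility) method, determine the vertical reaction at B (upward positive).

R_B = 8.827 kN

Choose R_B as the redundant. The primary structure is the cantilever fixed at A.
Primary-structure tip deflection at B by superposition:
  triangular load, peak 8 at the free end: 11w₀L⁴/(120EI) = 59.4/EI
  point load 153.6 at a = 0.3: Pa²(3L − a)/(6EI) = 20.04/EI
  δ_0 = 79.44/EI
Flexibility coefficient — unit upward force at B: δ_{BB} = L³/(3EI) = 9/EI.
The prop prevents deflection at B: R_B = δ_0/δ_{BB} = 79.44/9 = 8.827 kN.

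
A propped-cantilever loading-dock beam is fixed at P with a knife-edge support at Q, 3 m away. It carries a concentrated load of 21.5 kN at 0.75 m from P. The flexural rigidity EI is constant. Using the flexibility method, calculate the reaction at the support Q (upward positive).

Take the reaction at Q as the redundant and release it; the primary structure is a cantilever fixed at P.
Free-end deflection of the primary structure under the applied loading (downward +):
  point load 21.5 at a = 0.75: Pa²(3L − a)/(6EI) = 16.63/EI
Tip deflection under a unit load at Q: L³/(3EI) = 9/EI.
Compatibility at Q: δ_0 − R_Q·δ_{QQ} = 0, so R_Q = 16.63/9 = 1.848 kN.

R_Q = 1.848 kN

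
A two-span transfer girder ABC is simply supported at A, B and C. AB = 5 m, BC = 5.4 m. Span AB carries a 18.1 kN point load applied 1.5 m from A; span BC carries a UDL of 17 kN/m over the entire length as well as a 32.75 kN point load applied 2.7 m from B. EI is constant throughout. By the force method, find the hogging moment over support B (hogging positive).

Release continuity at B by inserting a hinge; the redundant is the internal moment M_B. The primary structure is two simply-supported spans AB and BC.
Discontinuity in slope at B on the released structure — sum the simple-span end rotations:
  span AB: point load 18.1 at a = 1.5: Pab(L + a)/(6LEI) = 20.59/EI
  span BC: UDL 17: wL³/(24EI) = 111.5/EI
  span BC: point load 32.75 at a = 2.7: Pab(L + b)/(6LEI) = 59.69/EI
  relative rotation θ_0 = (20.59 + 171.2)/EI = 191.8/EI
A unit hogging moment at B produces rotation L₁/(3EI) + L₂/(3EI) = 3.467/EI.
Slope continuity at B: θ_0 = M_B·3.467/EI, so M_B = 191.8/3.467 = 55.33 kN·m (hogging).

M_B = 55.33 kN·m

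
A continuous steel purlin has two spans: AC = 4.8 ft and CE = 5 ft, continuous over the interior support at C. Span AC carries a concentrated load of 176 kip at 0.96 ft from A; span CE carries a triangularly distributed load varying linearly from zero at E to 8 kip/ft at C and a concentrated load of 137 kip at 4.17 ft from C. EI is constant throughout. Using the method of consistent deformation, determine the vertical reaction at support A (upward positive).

R_A = 125.2 kip

Take M_C as the redundant. Released structure: two simple spans AC and CE with a hinge at C.
Discontinuity in slope at C on the released structure — sum the simple-span end rotations:
  span AC: point load 176 at a = 0.96: Pab(L + a)/(6LEI) = 129.8/EI
  span CE: triangular load, peak 8: w₀L³/(45EI) = 22.22/EI
  span CE: point load 137 at a = 4.17: Pab(L + b)/(6LEI) = 92.15/EI
  relative rotation θ_0 = (129.8 + 114.4)/EI = 244.1/EI
A unit hogging moment at C produces rotation L₁/(3EI) + L₂/(3EI) = 3.267/EI.
Slope continuity at C: θ_0 = M_C·3.267/EI, so M_C = 244.1/3.267 = 74.73 kip·ft (hogging).
Span AC, ΣM about A with M_C applied at C: R_C^{AC}·4.8 = 169 + 74.73, so R_C^{AC} = 50.77 kip and R_A = 176 − 50.77 = 125.2 kip.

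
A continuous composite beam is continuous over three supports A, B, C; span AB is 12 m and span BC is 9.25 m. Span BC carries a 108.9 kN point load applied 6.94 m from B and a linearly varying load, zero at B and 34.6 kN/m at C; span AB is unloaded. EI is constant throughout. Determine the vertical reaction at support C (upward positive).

R_C = 174.7 kN

Insert a hinge at B; M_B is the redundant, and each span becomes simply supported.
Rotations at B on the released spans (each span's end-slope, ×1/EI):
  span BC: point load 108.9 at a = 6.94: Pab(L + b)/(6LEI) = 363.6/EI
  span BC: triangular load, peak 34.6: 7w₀L³/(360EI) = 532.5/EI
  relative rotation θ_0 = (0 + 896.1)/EI = 896.1/EI
A unit hogging moment at B produces rotation L₁/(3EI) + L₂/(3EI) = 7.083/EI.
Slope continuity at B: θ_0 = M_B·7.083/EI, so M_B = 896.1/7.083 = 126.5 kN·m (hogging).
Span BC, ΣM about C: R_B^{BC}·9.25 = 745 + 126.5, so R_B^{BC} = 94.21 kN and R_C = 268.9 − 94.21 = 174.7 kN.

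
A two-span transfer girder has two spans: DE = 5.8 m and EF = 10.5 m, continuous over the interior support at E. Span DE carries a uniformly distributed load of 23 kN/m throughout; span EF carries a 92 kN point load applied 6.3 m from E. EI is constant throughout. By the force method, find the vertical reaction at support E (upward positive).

R_E = 140.7 kN

Insert a hinge at E; M_E is the redundant, and each span becomes simply supported.
Discontinuity in slope at E on the released structure — sum the simple-span end rotations:
  span DE: UDL 23: wL³/(24EI) = 187/EI
  span EF: point load 92 at a = 6.3: Pab(L + b)/(6LEI) = 568/EI
  relative rotation θ_0 = (187 + 568)/EI = 755/EI
A unit hogging moment at E produces rotation L₁/(3EI) + L₂/(3EI) = 5.433/EI.
Compatibility: M_E·(L₁+L₂)/(3EI) = θ_0, giving M_E = 139 kN·m (hogging).
Span DE, ΣM about D with M_E applied at E: R_E^{DE}·5.8 = 386.9 + 139, so R_E^{DE} = 90.66 kN and R_D = 133.4 − 90.66 = 42.74 kN.
Span EF, ΣM about F: R_E^{EF}·10.5 = 386.4 + 139, so R_E^{EF} = 50.03 kN and R_F = 92 − 50.03 = 41.97 kN.
R_E = 90.66 + 50.03 = 140.7 kN.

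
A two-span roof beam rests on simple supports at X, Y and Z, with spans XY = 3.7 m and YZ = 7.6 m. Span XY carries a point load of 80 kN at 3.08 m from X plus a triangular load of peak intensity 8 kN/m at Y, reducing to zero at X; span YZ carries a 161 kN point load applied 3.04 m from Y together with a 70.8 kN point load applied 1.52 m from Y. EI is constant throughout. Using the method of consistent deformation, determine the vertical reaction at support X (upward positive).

R_X = -42.44 kN

Insert a hinge at Y; M_Y is the redundant, and each span becomes simply supported.
Discontinuity in slope at Y on the released structure — sum the simple-span end rotations:
  span XY: point load 80 at a = 3.08: Pab(L + a)/(6LEI) = 46.66/EI
  span XY: triangular load, peak 8: w₀L³/(45EI) = 9.005/EI
  span YZ: point load 161 at a = 3.04: Pab(L + b)/(6LEI) = 595.2/EI
  span YZ: point load 70.8 at a = 1.52: Pab(L + b)/(6LEI) = 196.3/EI
  relative rotation θ_0 = (55.66 + 791.5)/EI = 847.1/EI
A unit hogging moment at Y produces rotation L₁/(3EI) + L₂/(3EI) = 3.767/EI.
Slope continuity at Y: θ_0 = M_Y·3.767/EI, so M_Y = 847.1/3.767 = 224.9 kN·m (hogging).
Span XY, ΣM about X with M_Y applied at Y: R_Y^{XY}·3.7 = 282.9 + 224.9, so R_Y^{XY} = 137.2 kN and R_X = 94.8 − 137.2 = -42.44 kN.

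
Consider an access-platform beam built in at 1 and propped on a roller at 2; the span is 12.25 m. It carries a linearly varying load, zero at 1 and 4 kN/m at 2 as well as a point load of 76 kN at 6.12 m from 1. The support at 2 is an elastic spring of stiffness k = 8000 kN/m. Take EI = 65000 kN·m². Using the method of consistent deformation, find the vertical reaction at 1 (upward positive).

Take the reaction at 2 as the redundant and release it; the primary structure is a cantilever fixed at 1.
Free-end deflection of the primary structure under the applied loading (downward +):
  triangular load, peak 4 at the free end: 11w₀L⁴/(120EI) = 8257/EI
  point load 76 at a = 6.12: Pa²(3L − a)/(6EI) = 14532/EI
  δ_0 = 22788/EI
Flexibility coefficient — unit upward force at 2: δ_{22} = L³/(3EI) = 612.8/EI.
With EI = 65000 kN·m²: δ_0 = 0.35059 m and δ_{22} = 0.009427 m/kN.
Compatibility — the spring shortens by R_2/k under the reaction it provides: δ_0 − R_2·δ_{22} = R_2/k. With 1/k = 0.000125 m/kN, R_2 = δ_0 / (δ_{22} + 1/k) = 0.35059 / (0.009427 + 0.000125) = 36.7 kN.
Vertical equilibrium: R_1 = ΣP − R_2 = 100.5 − 36.7 = 63.8 kN.

R_1 = 63.8 kN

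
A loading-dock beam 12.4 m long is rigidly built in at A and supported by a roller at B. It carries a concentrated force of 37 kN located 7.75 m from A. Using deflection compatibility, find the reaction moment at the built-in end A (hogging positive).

Choose R_B as the redundant. The primary structure is the cantilever fixed at A.
Deflection at B on the released cantilever, summing each load's contribution:
  point load 37 at a = 7.75: Pa²(3L − a)/(6EI) = 10908/EI
Flexibility coefficient — unit upward force at B: δ_{BB} = L³/(3EI) = 635.5/EI.
Compatibility at B: δ_0 − R_B·δ_{BB} = 0, so R_B = 10908/635.5 = 17.16 kN.
Moment equilibrium about A: M_A = Σ(load moments about A) − R_B·L = 286.8 − 17.16×12.4 = 73.93 kN·m.

M_A = 73.93 kN·m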